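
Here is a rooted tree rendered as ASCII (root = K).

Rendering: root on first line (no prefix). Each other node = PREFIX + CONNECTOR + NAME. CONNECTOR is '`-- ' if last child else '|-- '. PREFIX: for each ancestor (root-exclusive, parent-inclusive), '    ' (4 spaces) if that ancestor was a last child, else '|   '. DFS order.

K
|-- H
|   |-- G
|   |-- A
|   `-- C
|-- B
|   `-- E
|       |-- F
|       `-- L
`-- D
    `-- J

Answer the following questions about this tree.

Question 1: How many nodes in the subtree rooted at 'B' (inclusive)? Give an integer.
Subtree rooted at B contains: B, E, F, L
Count = 4

Answer: 4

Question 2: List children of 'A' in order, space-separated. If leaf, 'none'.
Node A's children (from adjacency): (leaf)

Answer: none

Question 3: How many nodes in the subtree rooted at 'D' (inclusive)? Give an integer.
Answer: 2

Derivation:
Subtree rooted at D contains: D, J
Count = 2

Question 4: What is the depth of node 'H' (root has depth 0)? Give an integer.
Answer: 1

Derivation:
Path from root to H: K -> H
Depth = number of edges = 1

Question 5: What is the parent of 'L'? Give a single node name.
Answer: E

Derivation:
Scan adjacency: L appears as child of E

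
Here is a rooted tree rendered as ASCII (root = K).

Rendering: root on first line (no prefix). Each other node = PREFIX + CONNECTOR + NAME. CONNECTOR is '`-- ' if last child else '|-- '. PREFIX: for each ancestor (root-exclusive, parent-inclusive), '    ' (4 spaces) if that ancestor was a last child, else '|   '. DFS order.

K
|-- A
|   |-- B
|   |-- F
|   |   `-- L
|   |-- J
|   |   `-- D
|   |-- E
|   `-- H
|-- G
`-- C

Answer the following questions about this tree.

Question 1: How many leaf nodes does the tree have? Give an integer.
Answer: 7

Derivation:
Leaves (nodes with no children): B, C, D, E, G, H, L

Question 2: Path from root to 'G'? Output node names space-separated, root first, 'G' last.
Answer: K G

Derivation:
Walk down from root: K -> G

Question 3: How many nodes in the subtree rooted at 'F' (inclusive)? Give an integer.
Subtree rooted at F contains: F, L
Count = 2

Answer: 2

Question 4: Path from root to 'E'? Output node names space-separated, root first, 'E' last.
Answer: K A E

Derivation:
Walk down from root: K -> A -> E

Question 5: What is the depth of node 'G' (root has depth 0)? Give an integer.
Path from root to G: K -> G
Depth = number of edges = 1

Answer: 1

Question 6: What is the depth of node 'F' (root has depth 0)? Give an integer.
Answer: 2

Derivation:
Path from root to F: K -> A -> F
Depth = number of edges = 2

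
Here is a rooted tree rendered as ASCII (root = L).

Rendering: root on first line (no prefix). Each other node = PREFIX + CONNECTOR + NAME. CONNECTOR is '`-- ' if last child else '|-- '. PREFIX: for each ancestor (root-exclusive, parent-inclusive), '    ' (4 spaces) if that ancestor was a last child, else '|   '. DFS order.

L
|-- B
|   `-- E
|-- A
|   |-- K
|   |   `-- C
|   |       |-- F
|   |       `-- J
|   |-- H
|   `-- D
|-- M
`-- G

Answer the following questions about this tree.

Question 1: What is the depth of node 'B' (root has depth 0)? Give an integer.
Path from root to B: L -> B
Depth = number of edges = 1

Answer: 1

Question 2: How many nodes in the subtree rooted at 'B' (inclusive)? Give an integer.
Answer: 2

Derivation:
Subtree rooted at B contains: B, E
Count = 2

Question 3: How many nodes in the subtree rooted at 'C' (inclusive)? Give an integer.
Answer: 3

Derivation:
Subtree rooted at C contains: C, F, J
Count = 3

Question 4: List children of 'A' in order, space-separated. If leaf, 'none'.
Answer: K H D

Derivation:
Node A's children (from adjacency): K, H, D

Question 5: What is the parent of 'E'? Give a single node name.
Answer: B

Derivation:
Scan adjacency: E appears as child of B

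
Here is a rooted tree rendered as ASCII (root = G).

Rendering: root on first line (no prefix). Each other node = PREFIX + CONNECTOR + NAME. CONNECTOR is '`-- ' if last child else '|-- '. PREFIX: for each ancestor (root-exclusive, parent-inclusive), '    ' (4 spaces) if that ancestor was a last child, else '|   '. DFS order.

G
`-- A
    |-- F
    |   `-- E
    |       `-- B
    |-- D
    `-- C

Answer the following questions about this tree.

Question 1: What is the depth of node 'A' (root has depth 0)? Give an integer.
Answer: 1

Derivation:
Path from root to A: G -> A
Depth = number of edges = 1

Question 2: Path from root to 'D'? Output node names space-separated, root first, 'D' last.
Answer: G A D

Derivation:
Walk down from root: G -> A -> D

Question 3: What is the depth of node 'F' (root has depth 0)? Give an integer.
Path from root to F: G -> A -> F
Depth = number of edges = 2

Answer: 2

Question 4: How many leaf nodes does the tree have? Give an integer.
Leaves (nodes with no children): B, C, D

Answer: 3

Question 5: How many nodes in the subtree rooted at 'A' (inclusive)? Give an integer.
Subtree rooted at A contains: A, B, C, D, E, F
Count = 6

Answer: 6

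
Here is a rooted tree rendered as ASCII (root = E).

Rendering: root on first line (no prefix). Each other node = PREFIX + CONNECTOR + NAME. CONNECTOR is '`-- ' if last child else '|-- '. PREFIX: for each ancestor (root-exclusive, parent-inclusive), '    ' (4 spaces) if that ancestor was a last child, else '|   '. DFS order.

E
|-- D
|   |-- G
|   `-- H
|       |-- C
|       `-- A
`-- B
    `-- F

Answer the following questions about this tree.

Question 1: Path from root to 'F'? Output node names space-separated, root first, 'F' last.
Answer: E B F

Derivation:
Walk down from root: E -> B -> F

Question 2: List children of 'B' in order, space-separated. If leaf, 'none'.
Node B's children (from adjacency): F

Answer: F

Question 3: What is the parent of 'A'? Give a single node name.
Answer: H

Derivation:
Scan adjacency: A appears as child of H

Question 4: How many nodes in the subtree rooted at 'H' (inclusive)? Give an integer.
Answer: 3

Derivation:
Subtree rooted at H contains: A, C, H
Count = 3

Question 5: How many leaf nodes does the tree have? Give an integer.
Leaves (nodes with no children): A, C, F, G

Answer: 4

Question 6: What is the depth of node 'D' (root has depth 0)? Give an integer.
Answer: 1

Derivation:
Path from root to D: E -> D
Depth = number of edges = 1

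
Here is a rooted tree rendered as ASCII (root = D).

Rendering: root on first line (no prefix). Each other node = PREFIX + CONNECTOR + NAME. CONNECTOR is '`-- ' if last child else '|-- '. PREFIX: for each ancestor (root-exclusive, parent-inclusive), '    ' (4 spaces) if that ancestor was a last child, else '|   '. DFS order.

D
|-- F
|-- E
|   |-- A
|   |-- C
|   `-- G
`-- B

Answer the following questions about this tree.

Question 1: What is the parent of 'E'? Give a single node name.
Answer: D

Derivation:
Scan adjacency: E appears as child of D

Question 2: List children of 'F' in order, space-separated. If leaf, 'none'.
Node F's children (from adjacency): (leaf)

Answer: none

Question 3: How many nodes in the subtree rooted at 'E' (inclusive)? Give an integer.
Subtree rooted at E contains: A, C, E, G
Count = 4

Answer: 4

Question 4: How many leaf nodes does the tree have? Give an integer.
Answer: 5

Derivation:
Leaves (nodes with no children): A, B, C, F, G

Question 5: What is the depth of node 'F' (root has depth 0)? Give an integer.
Answer: 1

Derivation:
Path from root to F: D -> F
Depth = number of edges = 1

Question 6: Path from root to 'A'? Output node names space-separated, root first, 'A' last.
Walk down from root: D -> E -> A

Answer: D E A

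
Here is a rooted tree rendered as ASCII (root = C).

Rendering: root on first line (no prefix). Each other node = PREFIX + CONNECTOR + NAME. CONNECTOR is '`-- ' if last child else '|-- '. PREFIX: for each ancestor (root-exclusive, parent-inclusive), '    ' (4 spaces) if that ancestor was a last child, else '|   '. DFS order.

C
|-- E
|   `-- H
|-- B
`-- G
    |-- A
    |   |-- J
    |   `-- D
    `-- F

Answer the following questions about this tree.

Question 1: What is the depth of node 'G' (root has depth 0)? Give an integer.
Path from root to G: C -> G
Depth = number of edges = 1

Answer: 1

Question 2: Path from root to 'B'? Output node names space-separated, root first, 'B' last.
Walk down from root: C -> B

Answer: C B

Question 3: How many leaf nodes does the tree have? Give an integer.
Leaves (nodes with no children): B, D, F, H, J

Answer: 5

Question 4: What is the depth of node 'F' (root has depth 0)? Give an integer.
Answer: 2

Derivation:
Path from root to F: C -> G -> F
Depth = number of edges = 2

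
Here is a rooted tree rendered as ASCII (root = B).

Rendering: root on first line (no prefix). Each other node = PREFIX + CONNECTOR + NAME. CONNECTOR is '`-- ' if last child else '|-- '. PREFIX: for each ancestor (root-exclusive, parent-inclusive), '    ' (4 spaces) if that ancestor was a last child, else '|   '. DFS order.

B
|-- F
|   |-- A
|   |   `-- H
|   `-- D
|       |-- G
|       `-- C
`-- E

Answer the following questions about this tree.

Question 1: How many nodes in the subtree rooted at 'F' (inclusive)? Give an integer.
Answer: 6

Derivation:
Subtree rooted at F contains: A, C, D, F, G, H
Count = 6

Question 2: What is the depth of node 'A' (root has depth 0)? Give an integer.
Answer: 2

Derivation:
Path from root to A: B -> F -> A
Depth = number of edges = 2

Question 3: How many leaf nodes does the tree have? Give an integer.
Answer: 4

Derivation:
Leaves (nodes with no children): C, E, G, H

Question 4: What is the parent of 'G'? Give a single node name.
Scan adjacency: G appears as child of D

Answer: D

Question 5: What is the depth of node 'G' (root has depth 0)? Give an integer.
Path from root to G: B -> F -> D -> G
Depth = number of edges = 3

Answer: 3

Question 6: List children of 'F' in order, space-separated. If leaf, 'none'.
Node F's children (from adjacency): A, D

Answer: A D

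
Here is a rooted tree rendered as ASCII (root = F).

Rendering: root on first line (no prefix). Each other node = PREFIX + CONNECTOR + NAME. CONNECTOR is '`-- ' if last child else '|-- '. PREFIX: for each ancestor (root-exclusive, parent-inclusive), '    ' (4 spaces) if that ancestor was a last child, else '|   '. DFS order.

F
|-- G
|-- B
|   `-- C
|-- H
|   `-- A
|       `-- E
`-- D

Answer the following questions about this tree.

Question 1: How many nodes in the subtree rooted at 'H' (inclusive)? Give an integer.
Subtree rooted at H contains: A, E, H
Count = 3

Answer: 3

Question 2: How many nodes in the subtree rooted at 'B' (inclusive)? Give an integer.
Answer: 2

Derivation:
Subtree rooted at B contains: B, C
Count = 2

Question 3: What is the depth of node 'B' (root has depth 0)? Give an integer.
Path from root to B: F -> B
Depth = number of edges = 1

Answer: 1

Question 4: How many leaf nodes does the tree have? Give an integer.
Answer: 4

Derivation:
Leaves (nodes with no children): C, D, E, G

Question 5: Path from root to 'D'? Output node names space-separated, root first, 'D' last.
Answer: F D

Derivation:
Walk down from root: F -> D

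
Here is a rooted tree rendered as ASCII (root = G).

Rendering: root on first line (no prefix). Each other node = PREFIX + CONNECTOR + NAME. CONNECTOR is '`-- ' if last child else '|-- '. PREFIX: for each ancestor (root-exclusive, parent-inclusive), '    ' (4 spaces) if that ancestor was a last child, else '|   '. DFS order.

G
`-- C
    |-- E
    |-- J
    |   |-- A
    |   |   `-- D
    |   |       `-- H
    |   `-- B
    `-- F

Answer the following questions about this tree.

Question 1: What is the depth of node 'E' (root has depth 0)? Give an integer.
Answer: 2

Derivation:
Path from root to E: G -> C -> E
Depth = number of edges = 2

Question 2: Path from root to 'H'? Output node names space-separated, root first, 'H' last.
Walk down from root: G -> C -> J -> A -> D -> H

Answer: G C J A D H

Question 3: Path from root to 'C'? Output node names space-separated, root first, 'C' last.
Answer: G C

Derivation:
Walk down from root: G -> C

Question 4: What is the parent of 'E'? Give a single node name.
Scan adjacency: E appears as child of C

Answer: C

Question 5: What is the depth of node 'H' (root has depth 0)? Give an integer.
Answer: 5

Derivation:
Path from root to H: G -> C -> J -> A -> D -> H
Depth = number of edges = 5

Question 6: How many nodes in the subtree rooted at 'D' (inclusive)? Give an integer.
Subtree rooted at D contains: D, H
Count = 2

Answer: 2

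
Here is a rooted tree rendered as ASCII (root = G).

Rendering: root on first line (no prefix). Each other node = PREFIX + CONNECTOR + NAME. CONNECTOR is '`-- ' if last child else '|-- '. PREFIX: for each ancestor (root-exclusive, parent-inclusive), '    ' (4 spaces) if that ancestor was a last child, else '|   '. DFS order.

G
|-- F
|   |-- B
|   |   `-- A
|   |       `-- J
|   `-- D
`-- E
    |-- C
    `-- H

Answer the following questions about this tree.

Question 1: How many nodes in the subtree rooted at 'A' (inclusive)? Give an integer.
Answer: 2

Derivation:
Subtree rooted at A contains: A, J
Count = 2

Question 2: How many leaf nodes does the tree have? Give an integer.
Leaves (nodes with no children): C, D, H, J

Answer: 4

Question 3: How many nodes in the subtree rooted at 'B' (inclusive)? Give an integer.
Answer: 3

Derivation:
Subtree rooted at B contains: A, B, J
Count = 3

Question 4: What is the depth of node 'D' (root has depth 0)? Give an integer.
Answer: 2

Derivation:
Path from root to D: G -> F -> D
Depth = number of edges = 2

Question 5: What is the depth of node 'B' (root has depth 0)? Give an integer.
Answer: 2

Derivation:
Path from root to B: G -> F -> B
Depth = number of edges = 2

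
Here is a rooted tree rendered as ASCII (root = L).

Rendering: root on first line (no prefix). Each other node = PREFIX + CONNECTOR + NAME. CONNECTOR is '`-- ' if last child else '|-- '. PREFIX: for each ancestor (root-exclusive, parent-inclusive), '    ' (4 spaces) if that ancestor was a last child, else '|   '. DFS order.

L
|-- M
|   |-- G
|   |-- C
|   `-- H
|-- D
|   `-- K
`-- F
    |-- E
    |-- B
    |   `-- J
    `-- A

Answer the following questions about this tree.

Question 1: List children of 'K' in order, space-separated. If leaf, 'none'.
Answer: none

Derivation:
Node K's children (from adjacency): (leaf)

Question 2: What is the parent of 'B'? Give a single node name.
Scan adjacency: B appears as child of F

Answer: F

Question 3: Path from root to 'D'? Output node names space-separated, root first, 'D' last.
Answer: L D

Derivation:
Walk down from root: L -> D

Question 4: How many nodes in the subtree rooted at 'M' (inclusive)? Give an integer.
Answer: 4

Derivation:
Subtree rooted at M contains: C, G, H, M
Count = 4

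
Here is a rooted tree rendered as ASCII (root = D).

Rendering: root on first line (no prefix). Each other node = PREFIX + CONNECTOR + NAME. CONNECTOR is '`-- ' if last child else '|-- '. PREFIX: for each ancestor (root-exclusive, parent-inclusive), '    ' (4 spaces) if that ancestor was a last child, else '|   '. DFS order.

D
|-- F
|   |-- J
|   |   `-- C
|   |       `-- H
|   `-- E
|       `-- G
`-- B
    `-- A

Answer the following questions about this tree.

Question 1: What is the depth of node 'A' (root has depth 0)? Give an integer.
Answer: 2

Derivation:
Path from root to A: D -> B -> A
Depth = number of edges = 2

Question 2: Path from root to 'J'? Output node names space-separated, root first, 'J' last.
Answer: D F J

Derivation:
Walk down from root: D -> F -> J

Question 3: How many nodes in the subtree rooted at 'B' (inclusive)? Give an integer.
Answer: 2

Derivation:
Subtree rooted at B contains: A, B
Count = 2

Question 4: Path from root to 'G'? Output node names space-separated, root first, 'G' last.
Walk down from root: D -> F -> E -> G

Answer: D F E G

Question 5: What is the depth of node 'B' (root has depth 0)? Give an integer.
Path from root to B: D -> B
Depth = number of edges = 1

Answer: 1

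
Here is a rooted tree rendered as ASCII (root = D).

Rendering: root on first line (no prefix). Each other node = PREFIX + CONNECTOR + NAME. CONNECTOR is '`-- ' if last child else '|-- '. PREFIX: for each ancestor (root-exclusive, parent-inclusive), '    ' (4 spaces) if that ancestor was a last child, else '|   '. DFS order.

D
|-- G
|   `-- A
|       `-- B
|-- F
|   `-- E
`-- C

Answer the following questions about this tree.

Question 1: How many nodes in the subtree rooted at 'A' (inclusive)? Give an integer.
Answer: 2

Derivation:
Subtree rooted at A contains: A, B
Count = 2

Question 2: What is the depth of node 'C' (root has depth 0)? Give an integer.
Path from root to C: D -> C
Depth = number of edges = 1

Answer: 1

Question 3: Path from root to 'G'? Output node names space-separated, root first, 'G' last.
Answer: D G

Derivation:
Walk down from root: D -> G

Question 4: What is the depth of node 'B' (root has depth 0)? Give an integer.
Path from root to B: D -> G -> A -> B
Depth = number of edges = 3

Answer: 3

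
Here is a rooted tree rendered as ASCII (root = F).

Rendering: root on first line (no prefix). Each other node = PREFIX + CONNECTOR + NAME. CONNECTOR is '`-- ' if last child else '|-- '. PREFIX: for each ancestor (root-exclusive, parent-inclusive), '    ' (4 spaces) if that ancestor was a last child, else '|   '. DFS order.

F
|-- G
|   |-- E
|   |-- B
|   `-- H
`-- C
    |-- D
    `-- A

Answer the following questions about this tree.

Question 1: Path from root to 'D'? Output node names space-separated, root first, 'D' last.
Answer: F C D

Derivation:
Walk down from root: F -> C -> D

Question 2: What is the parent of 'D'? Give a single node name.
Answer: C

Derivation:
Scan adjacency: D appears as child of C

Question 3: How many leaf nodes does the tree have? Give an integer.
Answer: 5

Derivation:
Leaves (nodes with no children): A, B, D, E, H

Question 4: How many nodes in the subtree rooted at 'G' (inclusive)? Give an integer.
Answer: 4

Derivation:
Subtree rooted at G contains: B, E, G, H
Count = 4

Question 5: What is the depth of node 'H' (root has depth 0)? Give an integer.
Path from root to H: F -> G -> H
Depth = number of edges = 2

Answer: 2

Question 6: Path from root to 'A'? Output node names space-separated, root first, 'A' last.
Walk down from root: F -> C -> A

Answer: F C A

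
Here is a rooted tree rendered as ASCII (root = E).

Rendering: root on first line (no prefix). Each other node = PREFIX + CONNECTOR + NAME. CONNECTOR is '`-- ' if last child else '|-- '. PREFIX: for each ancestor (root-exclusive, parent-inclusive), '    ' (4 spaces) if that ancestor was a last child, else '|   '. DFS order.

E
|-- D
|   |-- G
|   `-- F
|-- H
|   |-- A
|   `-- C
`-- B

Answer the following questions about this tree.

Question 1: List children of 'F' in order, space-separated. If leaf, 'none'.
Answer: none

Derivation:
Node F's children (from adjacency): (leaf)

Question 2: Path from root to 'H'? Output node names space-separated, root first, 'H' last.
Walk down from root: E -> H

Answer: E H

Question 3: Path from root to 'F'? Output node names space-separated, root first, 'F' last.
Walk down from root: E -> D -> F

Answer: E D F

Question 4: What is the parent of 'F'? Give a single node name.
Answer: D

Derivation:
Scan adjacency: F appears as child of D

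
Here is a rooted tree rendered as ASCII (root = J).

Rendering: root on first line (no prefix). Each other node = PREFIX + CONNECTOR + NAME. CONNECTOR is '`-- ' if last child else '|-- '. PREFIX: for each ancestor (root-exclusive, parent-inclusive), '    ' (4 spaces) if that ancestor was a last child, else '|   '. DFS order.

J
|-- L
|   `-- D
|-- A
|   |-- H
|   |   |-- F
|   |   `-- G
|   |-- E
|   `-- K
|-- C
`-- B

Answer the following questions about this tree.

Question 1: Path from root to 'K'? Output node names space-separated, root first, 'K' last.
Walk down from root: J -> A -> K

Answer: J A K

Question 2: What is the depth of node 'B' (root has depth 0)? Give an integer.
Path from root to B: J -> B
Depth = number of edges = 1

Answer: 1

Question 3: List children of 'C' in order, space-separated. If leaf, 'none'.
Node C's children (from adjacency): (leaf)

Answer: none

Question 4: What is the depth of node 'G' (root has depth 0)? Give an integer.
Answer: 3

Derivation:
Path from root to G: J -> A -> H -> G
Depth = number of edges = 3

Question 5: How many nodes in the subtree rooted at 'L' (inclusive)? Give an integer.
Answer: 2

Derivation:
Subtree rooted at L contains: D, L
Count = 2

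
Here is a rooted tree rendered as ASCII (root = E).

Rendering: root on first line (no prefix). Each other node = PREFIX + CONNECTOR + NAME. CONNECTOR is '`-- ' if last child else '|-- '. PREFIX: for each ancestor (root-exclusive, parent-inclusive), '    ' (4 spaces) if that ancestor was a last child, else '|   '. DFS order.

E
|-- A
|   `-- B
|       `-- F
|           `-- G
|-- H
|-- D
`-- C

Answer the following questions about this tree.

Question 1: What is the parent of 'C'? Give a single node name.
Scan adjacency: C appears as child of E

Answer: E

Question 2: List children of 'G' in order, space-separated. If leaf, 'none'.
Answer: none

Derivation:
Node G's children (from adjacency): (leaf)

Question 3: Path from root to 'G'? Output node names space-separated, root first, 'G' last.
Walk down from root: E -> A -> B -> F -> G

Answer: E A B F G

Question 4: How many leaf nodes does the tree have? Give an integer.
Answer: 4

Derivation:
Leaves (nodes with no children): C, D, G, H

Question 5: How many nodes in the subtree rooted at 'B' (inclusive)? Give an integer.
Answer: 3

Derivation:
Subtree rooted at B contains: B, F, G
Count = 3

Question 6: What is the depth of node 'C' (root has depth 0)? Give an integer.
Path from root to C: E -> C
Depth = number of edges = 1

Answer: 1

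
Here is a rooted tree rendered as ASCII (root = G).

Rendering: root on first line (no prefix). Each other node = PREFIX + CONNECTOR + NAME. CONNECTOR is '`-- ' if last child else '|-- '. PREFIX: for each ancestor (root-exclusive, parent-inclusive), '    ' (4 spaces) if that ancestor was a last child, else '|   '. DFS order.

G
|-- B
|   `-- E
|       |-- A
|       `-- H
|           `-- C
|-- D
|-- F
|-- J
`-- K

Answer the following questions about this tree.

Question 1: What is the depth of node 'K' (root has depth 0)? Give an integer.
Answer: 1

Derivation:
Path from root to K: G -> K
Depth = number of edges = 1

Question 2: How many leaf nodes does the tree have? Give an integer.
Leaves (nodes with no children): A, C, D, F, J, K

Answer: 6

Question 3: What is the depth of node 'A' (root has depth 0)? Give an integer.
Path from root to A: G -> B -> E -> A
Depth = number of edges = 3

Answer: 3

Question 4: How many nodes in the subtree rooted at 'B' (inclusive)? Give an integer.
Subtree rooted at B contains: A, B, C, E, H
Count = 5

Answer: 5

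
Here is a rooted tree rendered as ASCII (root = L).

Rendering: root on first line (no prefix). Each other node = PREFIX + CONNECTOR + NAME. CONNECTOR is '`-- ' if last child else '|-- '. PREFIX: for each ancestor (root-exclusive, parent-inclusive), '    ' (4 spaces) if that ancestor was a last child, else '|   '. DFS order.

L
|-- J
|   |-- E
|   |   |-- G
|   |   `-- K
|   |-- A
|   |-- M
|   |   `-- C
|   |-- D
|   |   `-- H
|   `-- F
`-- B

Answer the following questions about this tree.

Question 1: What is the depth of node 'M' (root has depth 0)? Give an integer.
Path from root to M: L -> J -> M
Depth = number of edges = 2

Answer: 2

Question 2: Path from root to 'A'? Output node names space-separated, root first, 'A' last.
Answer: L J A

Derivation:
Walk down from root: L -> J -> A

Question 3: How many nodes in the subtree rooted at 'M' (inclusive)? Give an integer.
Answer: 2

Derivation:
Subtree rooted at M contains: C, M
Count = 2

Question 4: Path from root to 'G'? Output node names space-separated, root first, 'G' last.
Walk down from root: L -> J -> E -> G

Answer: L J E G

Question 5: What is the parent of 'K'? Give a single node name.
Scan adjacency: K appears as child of E

Answer: E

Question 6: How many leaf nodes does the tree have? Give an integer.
Leaves (nodes with no children): A, B, C, F, G, H, K

Answer: 7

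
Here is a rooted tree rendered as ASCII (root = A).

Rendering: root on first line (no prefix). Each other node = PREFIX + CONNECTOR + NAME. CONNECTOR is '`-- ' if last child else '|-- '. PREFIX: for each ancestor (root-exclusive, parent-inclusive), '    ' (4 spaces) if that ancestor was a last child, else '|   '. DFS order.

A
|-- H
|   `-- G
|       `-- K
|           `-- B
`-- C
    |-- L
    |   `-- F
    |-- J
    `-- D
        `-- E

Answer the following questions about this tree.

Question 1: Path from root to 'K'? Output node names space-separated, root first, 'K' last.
Walk down from root: A -> H -> G -> K

Answer: A H G K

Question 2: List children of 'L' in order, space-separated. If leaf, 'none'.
Answer: F

Derivation:
Node L's children (from adjacency): F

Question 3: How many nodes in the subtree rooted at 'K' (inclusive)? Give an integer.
Answer: 2

Derivation:
Subtree rooted at K contains: B, K
Count = 2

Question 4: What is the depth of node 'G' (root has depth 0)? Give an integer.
Path from root to G: A -> H -> G
Depth = number of edges = 2

Answer: 2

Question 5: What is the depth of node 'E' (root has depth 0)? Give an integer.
Path from root to E: A -> C -> D -> E
Depth = number of edges = 3

Answer: 3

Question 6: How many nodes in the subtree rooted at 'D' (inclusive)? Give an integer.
Answer: 2

Derivation:
Subtree rooted at D contains: D, E
Count = 2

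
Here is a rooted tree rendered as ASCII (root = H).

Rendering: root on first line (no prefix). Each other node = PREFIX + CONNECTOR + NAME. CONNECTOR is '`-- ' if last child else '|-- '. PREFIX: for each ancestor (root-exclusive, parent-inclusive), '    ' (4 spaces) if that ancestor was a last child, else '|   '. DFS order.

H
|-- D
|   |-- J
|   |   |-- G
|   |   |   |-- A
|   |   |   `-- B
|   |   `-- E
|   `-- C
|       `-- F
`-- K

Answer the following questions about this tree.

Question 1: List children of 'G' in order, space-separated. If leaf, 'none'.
Node G's children (from adjacency): A, B

Answer: A B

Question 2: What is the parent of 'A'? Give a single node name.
Scan adjacency: A appears as child of G

Answer: G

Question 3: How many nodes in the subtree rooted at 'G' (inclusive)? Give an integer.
Subtree rooted at G contains: A, B, G
Count = 3

Answer: 3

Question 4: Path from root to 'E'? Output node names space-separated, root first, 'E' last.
Answer: H D J E

Derivation:
Walk down from root: H -> D -> J -> E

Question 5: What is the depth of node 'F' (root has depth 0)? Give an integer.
Path from root to F: H -> D -> C -> F
Depth = number of edges = 3

Answer: 3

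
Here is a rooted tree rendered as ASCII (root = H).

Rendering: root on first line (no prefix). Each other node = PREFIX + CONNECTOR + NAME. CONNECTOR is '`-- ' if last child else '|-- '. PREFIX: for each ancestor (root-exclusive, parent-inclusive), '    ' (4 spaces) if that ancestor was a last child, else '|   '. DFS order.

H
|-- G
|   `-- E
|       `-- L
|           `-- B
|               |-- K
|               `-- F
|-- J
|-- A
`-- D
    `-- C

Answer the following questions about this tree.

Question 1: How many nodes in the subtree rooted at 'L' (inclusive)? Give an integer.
Subtree rooted at L contains: B, F, K, L
Count = 4

Answer: 4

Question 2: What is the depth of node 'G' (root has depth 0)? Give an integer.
Path from root to G: H -> G
Depth = number of edges = 1

Answer: 1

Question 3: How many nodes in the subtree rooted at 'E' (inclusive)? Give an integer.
Answer: 5

Derivation:
Subtree rooted at E contains: B, E, F, K, L
Count = 5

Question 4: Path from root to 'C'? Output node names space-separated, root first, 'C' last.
Walk down from root: H -> D -> C

Answer: H D C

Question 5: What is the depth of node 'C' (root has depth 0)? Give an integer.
Path from root to C: H -> D -> C
Depth = number of edges = 2

Answer: 2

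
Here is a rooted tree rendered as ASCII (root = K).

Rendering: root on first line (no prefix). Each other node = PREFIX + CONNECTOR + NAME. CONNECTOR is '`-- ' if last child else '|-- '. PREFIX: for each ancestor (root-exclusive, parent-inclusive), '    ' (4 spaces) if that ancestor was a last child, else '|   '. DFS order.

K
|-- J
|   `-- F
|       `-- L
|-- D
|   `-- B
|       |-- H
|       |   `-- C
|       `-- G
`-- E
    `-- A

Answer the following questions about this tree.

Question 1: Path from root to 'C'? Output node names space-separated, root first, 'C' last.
Answer: K D B H C

Derivation:
Walk down from root: K -> D -> B -> H -> C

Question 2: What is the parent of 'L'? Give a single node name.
Scan adjacency: L appears as child of F

Answer: F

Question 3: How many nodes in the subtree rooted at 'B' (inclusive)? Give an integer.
Subtree rooted at B contains: B, C, G, H
Count = 4

Answer: 4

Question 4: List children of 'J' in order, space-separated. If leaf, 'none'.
Answer: F

Derivation:
Node J's children (from adjacency): F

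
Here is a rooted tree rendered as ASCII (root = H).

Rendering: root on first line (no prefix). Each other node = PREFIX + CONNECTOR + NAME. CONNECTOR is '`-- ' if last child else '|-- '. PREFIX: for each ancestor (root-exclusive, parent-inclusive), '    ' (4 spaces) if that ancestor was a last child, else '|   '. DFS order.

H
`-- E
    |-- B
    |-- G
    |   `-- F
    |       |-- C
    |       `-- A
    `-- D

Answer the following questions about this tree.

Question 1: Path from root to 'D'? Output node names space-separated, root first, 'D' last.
Answer: H E D

Derivation:
Walk down from root: H -> E -> D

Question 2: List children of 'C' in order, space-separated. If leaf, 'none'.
Answer: none

Derivation:
Node C's children (from adjacency): (leaf)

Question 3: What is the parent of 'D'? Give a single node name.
Answer: E

Derivation:
Scan adjacency: D appears as child of E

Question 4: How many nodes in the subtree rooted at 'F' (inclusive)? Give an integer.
Answer: 3

Derivation:
Subtree rooted at F contains: A, C, F
Count = 3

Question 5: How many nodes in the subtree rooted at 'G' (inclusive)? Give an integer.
Answer: 4

Derivation:
Subtree rooted at G contains: A, C, F, G
Count = 4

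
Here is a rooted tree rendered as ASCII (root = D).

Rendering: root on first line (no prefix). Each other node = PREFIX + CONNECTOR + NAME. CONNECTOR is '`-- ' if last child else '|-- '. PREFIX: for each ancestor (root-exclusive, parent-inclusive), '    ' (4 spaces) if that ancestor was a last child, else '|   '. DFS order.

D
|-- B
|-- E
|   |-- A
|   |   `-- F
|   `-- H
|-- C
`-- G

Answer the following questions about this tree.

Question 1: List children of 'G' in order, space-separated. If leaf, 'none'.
Answer: none

Derivation:
Node G's children (from adjacency): (leaf)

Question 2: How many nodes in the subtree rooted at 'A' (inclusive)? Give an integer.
Subtree rooted at A contains: A, F
Count = 2

Answer: 2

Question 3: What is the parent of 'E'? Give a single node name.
Answer: D

Derivation:
Scan adjacency: E appears as child of D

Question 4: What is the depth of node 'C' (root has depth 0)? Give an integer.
Answer: 1

Derivation:
Path from root to C: D -> C
Depth = number of edges = 1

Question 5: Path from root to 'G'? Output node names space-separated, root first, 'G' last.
Walk down from root: D -> G

Answer: D G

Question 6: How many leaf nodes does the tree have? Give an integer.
Leaves (nodes with no children): B, C, F, G, H

Answer: 5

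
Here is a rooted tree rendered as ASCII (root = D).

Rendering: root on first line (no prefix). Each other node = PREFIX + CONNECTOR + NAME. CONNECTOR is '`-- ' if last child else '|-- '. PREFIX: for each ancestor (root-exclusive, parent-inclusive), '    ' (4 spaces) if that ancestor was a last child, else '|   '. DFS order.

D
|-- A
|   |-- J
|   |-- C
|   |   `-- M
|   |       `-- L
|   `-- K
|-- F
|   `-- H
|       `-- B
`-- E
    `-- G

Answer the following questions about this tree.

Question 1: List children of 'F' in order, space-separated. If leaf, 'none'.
Answer: H

Derivation:
Node F's children (from adjacency): H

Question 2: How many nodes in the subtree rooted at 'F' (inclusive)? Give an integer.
Answer: 3

Derivation:
Subtree rooted at F contains: B, F, H
Count = 3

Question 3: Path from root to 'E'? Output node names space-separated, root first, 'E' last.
Walk down from root: D -> E

Answer: D E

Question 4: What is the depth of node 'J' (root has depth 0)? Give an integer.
Answer: 2

Derivation:
Path from root to J: D -> A -> J
Depth = number of edges = 2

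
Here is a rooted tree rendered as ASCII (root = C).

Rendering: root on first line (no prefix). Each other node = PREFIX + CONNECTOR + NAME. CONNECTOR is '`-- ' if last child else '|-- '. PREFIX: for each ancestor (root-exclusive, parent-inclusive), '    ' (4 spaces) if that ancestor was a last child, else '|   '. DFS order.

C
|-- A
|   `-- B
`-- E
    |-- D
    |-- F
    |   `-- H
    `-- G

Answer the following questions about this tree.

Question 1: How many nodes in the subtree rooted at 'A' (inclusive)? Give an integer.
Subtree rooted at A contains: A, B
Count = 2

Answer: 2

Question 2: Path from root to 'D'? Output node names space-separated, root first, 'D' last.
Answer: C E D

Derivation:
Walk down from root: C -> E -> D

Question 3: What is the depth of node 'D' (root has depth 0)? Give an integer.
Answer: 2

Derivation:
Path from root to D: C -> E -> D
Depth = number of edges = 2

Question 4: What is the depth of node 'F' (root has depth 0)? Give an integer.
Path from root to F: C -> E -> F
Depth = number of edges = 2

Answer: 2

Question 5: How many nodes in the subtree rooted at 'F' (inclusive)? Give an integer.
Subtree rooted at F contains: F, H
Count = 2

Answer: 2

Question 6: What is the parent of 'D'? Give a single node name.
Scan adjacency: D appears as child of E

Answer: E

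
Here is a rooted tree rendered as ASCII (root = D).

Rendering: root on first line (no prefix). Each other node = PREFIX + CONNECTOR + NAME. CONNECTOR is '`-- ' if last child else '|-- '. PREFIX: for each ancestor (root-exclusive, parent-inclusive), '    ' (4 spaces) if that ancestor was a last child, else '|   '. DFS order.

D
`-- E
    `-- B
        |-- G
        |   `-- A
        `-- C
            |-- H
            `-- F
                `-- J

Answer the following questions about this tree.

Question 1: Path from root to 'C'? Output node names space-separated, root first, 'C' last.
Answer: D E B C

Derivation:
Walk down from root: D -> E -> B -> C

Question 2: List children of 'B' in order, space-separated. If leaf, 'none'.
Answer: G C

Derivation:
Node B's children (from adjacency): G, C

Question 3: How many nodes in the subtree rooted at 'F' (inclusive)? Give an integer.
Answer: 2

Derivation:
Subtree rooted at F contains: F, J
Count = 2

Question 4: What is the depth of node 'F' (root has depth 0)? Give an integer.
Path from root to F: D -> E -> B -> C -> F
Depth = number of edges = 4

Answer: 4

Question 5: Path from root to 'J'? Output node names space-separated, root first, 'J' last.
Answer: D E B C F J

Derivation:
Walk down from root: D -> E -> B -> C -> F -> J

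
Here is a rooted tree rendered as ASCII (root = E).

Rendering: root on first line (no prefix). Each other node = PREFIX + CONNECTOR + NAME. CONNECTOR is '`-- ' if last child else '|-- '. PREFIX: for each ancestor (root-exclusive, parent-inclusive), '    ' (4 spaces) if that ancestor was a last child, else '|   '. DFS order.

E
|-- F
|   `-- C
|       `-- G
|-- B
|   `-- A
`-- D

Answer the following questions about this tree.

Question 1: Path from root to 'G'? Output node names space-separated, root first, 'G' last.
Answer: E F C G

Derivation:
Walk down from root: E -> F -> C -> G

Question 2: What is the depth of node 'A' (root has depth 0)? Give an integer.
Path from root to A: E -> B -> A
Depth = number of edges = 2

Answer: 2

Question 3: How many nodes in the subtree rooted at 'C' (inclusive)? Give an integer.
Subtree rooted at C contains: C, G
Count = 2

Answer: 2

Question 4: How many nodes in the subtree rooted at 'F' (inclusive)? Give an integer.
Subtree rooted at F contains: C, F, G
Count = 3

Answer: 3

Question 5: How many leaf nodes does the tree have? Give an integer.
Leaves (nodes with no children): A, D, G

Answer: 3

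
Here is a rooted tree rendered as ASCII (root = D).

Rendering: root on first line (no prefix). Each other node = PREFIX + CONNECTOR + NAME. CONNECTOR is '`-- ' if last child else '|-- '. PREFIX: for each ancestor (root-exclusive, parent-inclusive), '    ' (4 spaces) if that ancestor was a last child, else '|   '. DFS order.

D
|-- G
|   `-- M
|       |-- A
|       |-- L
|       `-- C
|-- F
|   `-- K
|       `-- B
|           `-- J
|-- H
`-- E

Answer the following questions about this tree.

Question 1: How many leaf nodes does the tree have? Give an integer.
Answer: 6

Derivation:
Leaves (nodes with no children): A, C, E, H, J, L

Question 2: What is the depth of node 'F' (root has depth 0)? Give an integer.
Answer: 1

Derivation:
Path from root to F: D -> F
Depth = number of edges = 1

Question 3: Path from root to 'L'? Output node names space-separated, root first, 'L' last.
Answer: D G M L

Derivation:
Walk down from root: D -> G -> M -> L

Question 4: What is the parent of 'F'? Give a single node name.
Scan adjacency: F appears as child of D

Answer: D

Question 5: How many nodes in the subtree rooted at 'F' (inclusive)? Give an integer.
Subtree rooted at F contains: B, F, J, K
Count = 4

Answer: 4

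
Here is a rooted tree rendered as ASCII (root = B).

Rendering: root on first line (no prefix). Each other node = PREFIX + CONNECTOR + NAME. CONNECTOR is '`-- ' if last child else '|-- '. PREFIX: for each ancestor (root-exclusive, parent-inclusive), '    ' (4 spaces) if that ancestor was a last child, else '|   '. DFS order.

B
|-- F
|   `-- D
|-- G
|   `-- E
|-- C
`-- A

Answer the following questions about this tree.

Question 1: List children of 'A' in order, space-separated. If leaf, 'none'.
Node A's children (from adjacency): (leaf)

Answer: none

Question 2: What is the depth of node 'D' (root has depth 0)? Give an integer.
Answer: 2

Derivation:
Path from root to D: B -> F -> D
Depth = number of edges = 2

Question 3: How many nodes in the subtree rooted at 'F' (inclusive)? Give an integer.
Subtree rooted at F contains: D, F
Count = 2

Answer: 2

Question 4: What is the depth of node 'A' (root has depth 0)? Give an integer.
Answer: 1

Derivation:
Path from root to A: B -> A
Depth = number of edges = 1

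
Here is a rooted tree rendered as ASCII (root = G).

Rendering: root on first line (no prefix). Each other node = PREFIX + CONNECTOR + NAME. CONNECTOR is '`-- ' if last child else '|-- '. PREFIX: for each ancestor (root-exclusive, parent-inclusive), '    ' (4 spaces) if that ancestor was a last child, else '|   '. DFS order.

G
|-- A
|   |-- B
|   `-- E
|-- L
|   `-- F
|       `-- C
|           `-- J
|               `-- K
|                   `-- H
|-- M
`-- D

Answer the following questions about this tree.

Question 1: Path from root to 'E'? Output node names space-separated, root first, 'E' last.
Walk down from root: G -> A -> E

Answer: G A E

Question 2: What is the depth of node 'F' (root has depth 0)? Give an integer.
Answer: 2

Derivation:
Path from root to F: G -> L -> F
Depth = number of edges = 2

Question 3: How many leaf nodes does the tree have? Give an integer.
Leaves (nodes with no children): B, D, E, H, M

Answer: 5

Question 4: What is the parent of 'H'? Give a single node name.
Scan adjacency: H appears as child of K

Answer: K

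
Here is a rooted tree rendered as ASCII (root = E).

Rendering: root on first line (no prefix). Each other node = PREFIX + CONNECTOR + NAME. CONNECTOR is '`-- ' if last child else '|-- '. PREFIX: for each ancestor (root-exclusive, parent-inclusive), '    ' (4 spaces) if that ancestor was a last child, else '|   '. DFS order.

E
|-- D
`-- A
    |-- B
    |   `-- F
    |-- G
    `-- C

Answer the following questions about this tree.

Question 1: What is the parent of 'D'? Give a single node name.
Scan adjacency: D appears as child of E

Answer: E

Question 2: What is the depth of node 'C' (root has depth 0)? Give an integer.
Path from root to C: E -> A -> C
Depth = number of edges = 2

Answer: 2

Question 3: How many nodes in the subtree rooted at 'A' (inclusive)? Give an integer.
Answer: 5

Derivation:
Subtree rooted at A contains: A, B, C, F, G
Count = 5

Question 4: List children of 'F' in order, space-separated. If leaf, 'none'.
Answer: none

Derivation:
Node F's children (from adjacency): (leaf)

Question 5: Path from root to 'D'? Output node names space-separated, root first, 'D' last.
Answer: E D

Derivation:
Walk down from root: E -> D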